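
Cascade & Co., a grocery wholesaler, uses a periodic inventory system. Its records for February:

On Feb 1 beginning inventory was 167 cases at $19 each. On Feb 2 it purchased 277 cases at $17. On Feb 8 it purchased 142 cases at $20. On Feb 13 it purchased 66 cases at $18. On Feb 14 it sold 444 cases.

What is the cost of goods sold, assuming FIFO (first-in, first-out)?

COGS = $7,882

Feb 14, 444 sold [FIFO — oldest first]: 167 @ $19 + 277 @ $17 = $7,882
Ending inventory: 142 @ $20 + 66 @ $18 = $4,028
Check: goods available $11,910 = COGS $7,882 + ending $4,028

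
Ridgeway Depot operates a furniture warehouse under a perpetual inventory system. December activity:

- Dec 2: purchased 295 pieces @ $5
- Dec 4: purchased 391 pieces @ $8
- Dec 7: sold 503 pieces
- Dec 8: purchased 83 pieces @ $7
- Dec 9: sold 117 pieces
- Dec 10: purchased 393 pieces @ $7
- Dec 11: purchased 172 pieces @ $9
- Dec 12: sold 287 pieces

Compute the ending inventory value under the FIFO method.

Dec 7, 503 sold [FIFO — oldest first]: 295 @ $5 + 208 @ $8 = $3,139
Dec 9, 117 sold [FIFO — oldest first]: 117 @ $8 = $936
Dec 12, 287 sold [FIFO — oldest first]: 66 @ $8 + 83 @ $7 + 138 @ $7 = $2,075
Total COGS = $3,139 + $936 + $2,075 = $6,150
Ending inventory: 255 @ $7 + 172 @ $9 = $3,333

Ending inventory = $3,333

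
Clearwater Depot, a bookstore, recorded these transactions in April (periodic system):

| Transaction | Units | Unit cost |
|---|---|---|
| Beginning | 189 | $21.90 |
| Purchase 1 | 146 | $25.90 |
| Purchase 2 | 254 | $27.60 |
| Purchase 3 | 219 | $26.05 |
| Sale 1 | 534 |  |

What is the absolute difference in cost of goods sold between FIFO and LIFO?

$882.35

FIFO COGS: 189 @ $21.90 + 146 @ $25.90 + 199 @ $27.60 = $13,412.90
LIFO COGS: 219 @ $26.05 + 254 @ $27.60 + 61 @ $25.90 = $14,295.25
Difference = |$13,412.90 − $14,295.25| = $882.35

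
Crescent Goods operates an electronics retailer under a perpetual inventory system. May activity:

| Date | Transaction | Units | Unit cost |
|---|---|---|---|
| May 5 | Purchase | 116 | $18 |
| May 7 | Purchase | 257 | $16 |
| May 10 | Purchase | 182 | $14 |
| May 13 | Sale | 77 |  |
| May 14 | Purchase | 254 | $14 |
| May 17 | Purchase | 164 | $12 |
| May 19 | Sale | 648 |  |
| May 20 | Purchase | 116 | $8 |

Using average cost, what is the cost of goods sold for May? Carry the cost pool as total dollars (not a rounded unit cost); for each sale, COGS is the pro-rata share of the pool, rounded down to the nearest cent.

COGS = $10,657.64

After May 5: 116 on hand, pool $2,088.00 (≈ $18.0000 each)
After May 7: 373 on hand, pool $6,200.00 (≈ $16.6220 each)
After May 10: 555 on hand, pool $8,748.00 (≈ $15.7622 each)
May 13, sell 77: 77/555 × $8,748.00 → $1,213.68
After May 14: 732 on hand, pool $11,090.32 (≈ $15.1507 each)
After May 17: 896 on hand, pool $13,058.32 (≈ $14.5740 each)
May 19, sell 648: 648/896 × $13,058.32 → $9,443.96
After May 20: 364 on hand, pool $4,542.36 (≈ $12.4790 each)
Total COGS = $1,213.68 + $9,443.96 = $10,657.64
Ending inventory (cost pool remaining) = $4,542.36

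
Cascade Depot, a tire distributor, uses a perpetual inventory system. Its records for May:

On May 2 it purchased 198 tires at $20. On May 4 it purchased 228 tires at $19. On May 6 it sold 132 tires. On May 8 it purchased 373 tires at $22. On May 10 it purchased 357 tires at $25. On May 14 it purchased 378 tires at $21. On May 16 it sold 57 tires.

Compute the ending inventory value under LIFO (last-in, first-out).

Ending inventory = $29,656

May 6, 132 sold [LIFO — newest first]: 132 @ $19 = $2,508
May 16, 57 sold [LIFO — newest first]: 57 @ $21 = $1,197
Total COGS = $2,508 + $1,197 = $3,705
Ending inventory: 198 @ $20 + 96 @ $19 + 373 @ $22 + 357 @ $25 + 321 @ $21 = $29,656
Check: goods available $33,361 = COGS $3,705 + ending $29,656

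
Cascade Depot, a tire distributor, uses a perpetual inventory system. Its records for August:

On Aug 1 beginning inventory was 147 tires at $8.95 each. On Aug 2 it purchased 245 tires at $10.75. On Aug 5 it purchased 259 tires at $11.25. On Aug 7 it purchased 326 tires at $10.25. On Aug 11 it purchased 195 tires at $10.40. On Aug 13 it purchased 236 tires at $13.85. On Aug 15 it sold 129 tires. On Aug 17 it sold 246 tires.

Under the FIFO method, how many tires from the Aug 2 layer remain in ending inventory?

17

Aug 15, 129 sold [FIFO — oldest first]: 129 @ $8.95 = $1,154.55
Aug 17, 246 sold [FIFO — oldest first]: 18 @ $8.95 + 228 @ $10.75 = $2,612.10
Total COGS = $1,154.55 + $2,612.10 = $3,766.65
Ending inventory: 17 @ $10.75 + 259 @ $11.25 + 326 @ $10.25 + 195 @ $10.40 + 236 @ $13.85 = $11,734.60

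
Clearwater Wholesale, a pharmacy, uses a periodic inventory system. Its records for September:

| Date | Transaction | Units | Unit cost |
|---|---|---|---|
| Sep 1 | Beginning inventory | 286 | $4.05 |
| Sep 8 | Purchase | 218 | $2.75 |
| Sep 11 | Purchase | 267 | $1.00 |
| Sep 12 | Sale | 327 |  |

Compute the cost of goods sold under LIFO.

COGS = $432.00

Sep 12, 327 sold [LIFO — newest first]: 267 @ $1.00 + 60 @ $2.75 = $432.00
Ending inventory: 286 @ $4.05 + 158 @ $2.75 = $1,592.80
Check: goods available $2,024.80 = COGS $432.00 + ending $1,592.80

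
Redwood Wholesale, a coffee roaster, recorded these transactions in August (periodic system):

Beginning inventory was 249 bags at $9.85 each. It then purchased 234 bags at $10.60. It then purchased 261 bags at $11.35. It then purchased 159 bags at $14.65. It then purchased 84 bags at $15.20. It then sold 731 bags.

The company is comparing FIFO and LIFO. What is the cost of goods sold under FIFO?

COGS = $7,747.85

FIFO COGS: 249 @ $9.85 + 234 @ $10.60 + 248 @ $11.35 = $7,747.85
LIFO COGS: 84 @ $15.20 + 159 @ $14.65 + 261 @ $11.35 + 227 @ $10.60 = $8,974.70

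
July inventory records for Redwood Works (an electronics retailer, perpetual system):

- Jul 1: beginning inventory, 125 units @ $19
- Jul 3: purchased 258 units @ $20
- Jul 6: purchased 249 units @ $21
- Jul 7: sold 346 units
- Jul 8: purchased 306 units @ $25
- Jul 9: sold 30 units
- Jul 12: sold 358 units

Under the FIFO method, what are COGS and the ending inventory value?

Jul 7, 346 sold [FIFO — oldest first]: 125 @ $19 + 221 @ $20 = $6,795
Jul 9, 30 sold [FIFO — oldest first]: 30 @ $20 = $600
Jul 12, 358 sold [FIFO — oldest first]: 7 @ $20 + 249 @ $21 + 102 @ $25 = $7,919
Total COGS = $6,795 + $600 + $7,919 = $15,314
Ending inventory: 204 @ $25 = $5,100

COGS = $15,314; ending inventory = $5,100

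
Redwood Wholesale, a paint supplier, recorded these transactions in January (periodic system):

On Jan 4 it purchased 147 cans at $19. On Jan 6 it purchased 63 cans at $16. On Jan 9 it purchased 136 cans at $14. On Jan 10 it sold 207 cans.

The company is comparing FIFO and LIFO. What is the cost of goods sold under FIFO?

FIFO COGS: 147 @ $19 + 60 @ $16 = $3,753
LIFO COGS: 136 @ $14 + 63 @ $16 + 8 @ $19 = $3,064

COGS = $3,753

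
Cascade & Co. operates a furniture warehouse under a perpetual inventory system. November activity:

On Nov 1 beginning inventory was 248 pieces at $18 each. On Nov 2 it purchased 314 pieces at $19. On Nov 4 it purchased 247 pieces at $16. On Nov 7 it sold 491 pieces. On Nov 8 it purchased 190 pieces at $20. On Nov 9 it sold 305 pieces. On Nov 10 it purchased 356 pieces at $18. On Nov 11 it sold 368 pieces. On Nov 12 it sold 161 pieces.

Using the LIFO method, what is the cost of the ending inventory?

Ending inventory = $540

Nov 7, 491 sold [LIFO — newest first]: 247 @ $16 + 244 @ $19 = $8,588
Nov 9, 305 sold [LIFO — newest first]: 190 @ $20 + 70 @ $19 + 45 @ $18 = $5,940
Nov 11, 368 sold [LIFO — newest first]: 356 @ $18 + 12 @ $18 = $6,624
Nov 12, 161 sold [LIFO — newest first]: 161 @ $18 = $2,898
Total COGS = $8,588 + $5,940 + $6,624 + $2,898 = $24,050
Ending inventory: 30 @ $18 = $540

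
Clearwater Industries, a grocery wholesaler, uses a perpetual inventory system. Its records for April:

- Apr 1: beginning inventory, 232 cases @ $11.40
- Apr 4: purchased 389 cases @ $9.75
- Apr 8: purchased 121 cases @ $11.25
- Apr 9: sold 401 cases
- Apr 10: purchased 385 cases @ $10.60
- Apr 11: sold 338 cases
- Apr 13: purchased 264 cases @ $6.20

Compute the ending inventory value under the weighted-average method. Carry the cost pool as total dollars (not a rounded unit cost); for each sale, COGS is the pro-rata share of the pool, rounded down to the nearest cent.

Ending inventory = $5,733.30

After Apr 1: 232 on hand, pool $2,644.80 (≈ $11.4000 each)
After Apr 4: 621 on hand, pool $6,437.55 (≈ $10.3664 each)
After Apr 8: 742 on hand, pool $7,798.80 (≈ $10.5105 each)
Apr 9, sell 401: 401/742 × $7,798.80 → $4,214.71
After Apr 10: 726 on hand, pool $7,665.09 (≈ $10.5580 each)
Apr 11, sell 338: 338/726 × $7,665.09 → $3,568.59
After Apr 13: 652 on hand, pool $5,733.30 (≈ $8.7934 each)
Total COGS = $4,214.71 + $3,568.59 = $7,783.30
Ending inventory (cost pool remaining) = $5,733.30
Check: goods available $13,516.60 = COGS $7,783.30 + ending $5,733.30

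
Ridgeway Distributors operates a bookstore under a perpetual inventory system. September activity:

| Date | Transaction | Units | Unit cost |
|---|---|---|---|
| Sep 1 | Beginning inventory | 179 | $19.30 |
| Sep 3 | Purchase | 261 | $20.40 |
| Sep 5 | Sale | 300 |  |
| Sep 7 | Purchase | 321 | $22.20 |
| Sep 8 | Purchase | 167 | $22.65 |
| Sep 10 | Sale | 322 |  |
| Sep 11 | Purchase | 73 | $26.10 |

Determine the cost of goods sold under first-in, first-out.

COGS = $12,819.50

Sep 5, 300 sold [FIFO — oldest first]: 179 @ $19.30 + 121 @ $20.40 = $5,923.10
Sep 10, 322 sold [FIFO — oldest first]: 140 @ $20.40 + 182 @ $22.20 = $6,896.40
Total COGS = $5,923.10 + $6,896.40 = $12,819.50
Ending inventory: 139 @ $22.20 + 167 @ $22.65 + 73 @ $26.10 = $8,773.65
Check: goods available $21,593.15 = COGS $12,819.50 + ending $8,773.65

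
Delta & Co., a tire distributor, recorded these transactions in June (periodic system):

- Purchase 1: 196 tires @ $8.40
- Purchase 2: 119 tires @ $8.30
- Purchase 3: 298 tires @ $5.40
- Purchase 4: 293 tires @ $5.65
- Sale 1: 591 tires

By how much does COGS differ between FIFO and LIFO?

$859.85

FIFO COGS: 196 @ $8.40 + 119 @ $8.30 + 276 @ $5.40 = $4,124.50
LIFO COGS: 293 @ $5.65 + 298 @ $5.40 = $3,264.65
Difference = |$4,124.50 − $3,264.65| = $859.85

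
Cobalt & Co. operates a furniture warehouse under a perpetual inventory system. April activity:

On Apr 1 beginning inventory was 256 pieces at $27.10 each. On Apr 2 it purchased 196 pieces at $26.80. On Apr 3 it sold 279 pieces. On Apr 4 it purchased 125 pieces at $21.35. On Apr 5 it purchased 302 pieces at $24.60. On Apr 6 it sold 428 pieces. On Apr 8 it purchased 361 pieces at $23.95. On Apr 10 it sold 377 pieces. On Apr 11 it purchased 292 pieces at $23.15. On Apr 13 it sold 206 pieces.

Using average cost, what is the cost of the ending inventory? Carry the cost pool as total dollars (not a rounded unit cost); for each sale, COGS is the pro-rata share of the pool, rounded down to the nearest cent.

After Apr 1: 256 on hand, pool $6,937.60 (≈ $27.1000 each)
After Apr 2: 452 on hand, pool $12,190.40 (≈ $26.9699 each)
Apr 3, sell 279: 279/452 × $12,190.40 → $7,524.60
After Apr 4: 298 on hand, pool $7,334.55 (≈ $24.6126 each)
After Apr 5: 600 on hand, pool $14,763.75 (≈ $24.6062 each)
Apr 6, sell 428: 428/600 × $14,763.75 → $10,531.47
After Apr 8: 533 on hand, pool $12,878.23 (≈ $24.1618 each)
Apr 10, sell 377: 377/533 × $12,878.23 → $9,108.99
After Apr 11: 448 on hand, pool $10,529.04 (≈ $23.5023 each)
Apr 13, sell 206: 206/448 × $10,529.04 → $4,841.47
Total COGS = $7,524.60 + $10,531.47 + $9,108.99 + $4,841.47 = $32,006.53
Ending inventory (cost pool remaining) = $5,687.57

Ending inventory = $5,687.57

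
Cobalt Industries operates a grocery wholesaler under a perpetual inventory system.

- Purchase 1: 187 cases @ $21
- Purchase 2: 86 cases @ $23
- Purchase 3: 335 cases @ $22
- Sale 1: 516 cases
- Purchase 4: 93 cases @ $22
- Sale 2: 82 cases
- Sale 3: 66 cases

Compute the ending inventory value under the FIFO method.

Ending inventory = $814

Sale 1 (516) [FIFO — oldest first]: 187 @ $21 + 86 @ $23 + 243 @ $22 = $11,251
Sale 2 (82) [FIFO — oldest first]: 82 @ $22 = $1,804
Sale 3 (66) [FIFO — oldest first]: 10 @ $22 + 56 @ $22 = $1,452
Total COGS = $11,251 + $1,804 + $1,452 = $14,507
Ending inventory: 37 @ $22 = $814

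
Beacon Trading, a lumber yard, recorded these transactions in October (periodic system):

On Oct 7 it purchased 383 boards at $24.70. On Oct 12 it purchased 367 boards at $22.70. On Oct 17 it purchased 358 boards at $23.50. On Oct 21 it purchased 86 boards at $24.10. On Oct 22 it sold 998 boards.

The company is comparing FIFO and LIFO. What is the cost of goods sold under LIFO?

FIFO COGS: 383 @ $24.70 + 367 @ $22.70 + 248 @ $23.50 = $23,619.00
LIFO COGS: 86 @ $24.10 + 358 @ $23.50 + 367 @ $22.70 + 187 @ $24.70 = $23,435.40

COGS = $23,435.40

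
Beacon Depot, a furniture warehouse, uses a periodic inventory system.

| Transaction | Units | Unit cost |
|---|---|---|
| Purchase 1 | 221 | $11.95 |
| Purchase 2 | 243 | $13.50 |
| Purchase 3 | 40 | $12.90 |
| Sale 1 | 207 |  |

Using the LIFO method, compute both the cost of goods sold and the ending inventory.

Sale 1 (207) [LIFO — newest first]: 40 @ $12.90 + 167 @ $13.50 = $2,770.50
Ending inventory: 221 @ $11.95 + 76 @ $13.50 = $3,666.95
Check: goods available $6,437.45 = COGS $2,770.50 + ending $3,666.95

COGS = $2,770.50; ending inventory = $3,666.95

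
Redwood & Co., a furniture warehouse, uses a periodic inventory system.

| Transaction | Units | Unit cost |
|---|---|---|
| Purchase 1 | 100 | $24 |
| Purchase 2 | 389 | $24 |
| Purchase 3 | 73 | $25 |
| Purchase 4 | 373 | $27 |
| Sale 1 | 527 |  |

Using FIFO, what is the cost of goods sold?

Sale 1 (527) [FIFO — oldest first]: 100 @ $24 + 389 @ $24 + 38 @ $25 = $12,686
Ending inventory: 35 @ $25 + 373 @ $27 = $10,946
Check: goods available $23,632 = COGS $12,686 + ending $10,946

COGS = $12,686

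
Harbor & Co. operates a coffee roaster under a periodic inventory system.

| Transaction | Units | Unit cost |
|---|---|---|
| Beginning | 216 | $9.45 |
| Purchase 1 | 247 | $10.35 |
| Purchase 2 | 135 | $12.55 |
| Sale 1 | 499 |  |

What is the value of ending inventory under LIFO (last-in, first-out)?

Sale 1 (499) [LIFO — newest first]: 135 @ $12.55 + 247 @ $10.35 + 117 @ $9.45 = $5,356.35
Ending inventory: 99 @ $9.45 = $935.55

Ending inventory = $935.55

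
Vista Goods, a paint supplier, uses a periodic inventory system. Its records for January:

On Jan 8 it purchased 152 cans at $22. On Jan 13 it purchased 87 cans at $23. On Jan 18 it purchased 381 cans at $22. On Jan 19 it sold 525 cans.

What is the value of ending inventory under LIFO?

Ending inventory = $2,090

Jan 19, 525 sold [LIFO — newest first]: 381 @ $22 + 87 @ $23 + 57 @ $22 = $11,637
Ending inventory: 95 @ $22 = $2,090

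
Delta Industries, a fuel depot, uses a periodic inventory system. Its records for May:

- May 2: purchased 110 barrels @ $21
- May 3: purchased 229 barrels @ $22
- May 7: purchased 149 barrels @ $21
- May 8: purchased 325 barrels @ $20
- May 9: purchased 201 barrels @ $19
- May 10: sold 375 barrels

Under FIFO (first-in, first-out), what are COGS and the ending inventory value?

May 10, 375 sold [FIFO — oldest first]: 110 @ $21 + 229 @ $22 + 36 @ $21 = $8,104
Ending inventory: 113 @ $21 + 325 @ $20 + 201 @ $19 = $12,692
Check: goods available $20,796 = COGS $8,104 + ending $12,692

COGS = $8,104; ending inventory = $12,692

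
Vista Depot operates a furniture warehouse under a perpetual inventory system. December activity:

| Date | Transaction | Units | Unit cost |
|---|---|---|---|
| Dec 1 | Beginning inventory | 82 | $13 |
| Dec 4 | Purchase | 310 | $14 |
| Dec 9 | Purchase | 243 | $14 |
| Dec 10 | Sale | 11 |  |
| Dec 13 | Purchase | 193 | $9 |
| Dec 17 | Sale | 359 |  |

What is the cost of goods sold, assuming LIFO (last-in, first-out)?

Dec 10, 11 sold [LIFO — newest first]: 11 @ $14 = $154
Dec 17, 359 sold [LIFO — newest first]: 193 @ $9 + 166 @ $14 = $4,061
Total COGS = $154 + $4,061 = $4,215
Ending inventory: 82 @ $13 + 310 @ $14 + 66 @ $14 = $6,330

COGS = $4,215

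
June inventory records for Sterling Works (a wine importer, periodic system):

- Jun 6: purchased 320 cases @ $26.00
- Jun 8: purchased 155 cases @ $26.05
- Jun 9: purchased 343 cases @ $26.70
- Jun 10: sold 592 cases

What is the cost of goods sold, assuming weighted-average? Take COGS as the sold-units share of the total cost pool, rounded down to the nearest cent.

Jun 10, sell 592: 592/818 × $21,515.85 → $15,571.37
Ending inventory (cost pool remaining) = $5,944.48

COGS = $15,571.37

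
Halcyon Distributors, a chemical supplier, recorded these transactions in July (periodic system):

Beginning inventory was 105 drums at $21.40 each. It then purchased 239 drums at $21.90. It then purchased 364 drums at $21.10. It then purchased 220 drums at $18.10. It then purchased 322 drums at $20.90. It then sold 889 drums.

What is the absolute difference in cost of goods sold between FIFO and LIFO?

$404.10

FIFO COGS: 105 @ $21.40 + 239 @ $21.90 + 364 @ $21.10 + 181 @ $18.10 = $18,437.60
LIFO COGS: 322 @ $20.90 + 220 @ $18.10 + 347 @ $21.10 = $18,033.50
Difference = |$18,437.60 − $18,033.50| = $404.10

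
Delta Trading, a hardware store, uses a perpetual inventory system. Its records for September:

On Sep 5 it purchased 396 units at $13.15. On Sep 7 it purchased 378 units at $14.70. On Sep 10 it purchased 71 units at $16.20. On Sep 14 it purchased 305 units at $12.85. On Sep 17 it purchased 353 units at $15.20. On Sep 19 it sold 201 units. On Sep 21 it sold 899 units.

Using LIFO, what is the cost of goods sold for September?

COGS = $15,888.75

Sep 19, 201 sold [LIFO — newest first]: 201 @ $15.20 = $3,055.20
Sep 21, 899 sold [LIFO — newest first]: 152 @ $15.20 + 305 @ $12.85 + 71 @ $16.20 + 371 @ $14.70 = $12,833.55
Total COGS = $3,055.20 + $12,833.55 = $15,888.75
Ending inventory: 396 @ $13.15 + 7 @ $14.70 = $5,310.30
Check: goods available $21,199.05 = COGS $15,888.75 + ending $5,310.30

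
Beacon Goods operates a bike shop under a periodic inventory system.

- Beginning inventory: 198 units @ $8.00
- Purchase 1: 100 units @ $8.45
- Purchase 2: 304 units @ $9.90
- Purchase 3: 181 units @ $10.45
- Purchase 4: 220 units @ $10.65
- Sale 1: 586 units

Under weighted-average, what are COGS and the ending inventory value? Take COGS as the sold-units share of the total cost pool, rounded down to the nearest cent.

COGS = $5,651.45; ending inventory = $4,021.60

Sale 1, sell 586: 586/1003 × $9,673.05 → $5,651.45
Ending inventory (cost pool remaining) = $4,021.60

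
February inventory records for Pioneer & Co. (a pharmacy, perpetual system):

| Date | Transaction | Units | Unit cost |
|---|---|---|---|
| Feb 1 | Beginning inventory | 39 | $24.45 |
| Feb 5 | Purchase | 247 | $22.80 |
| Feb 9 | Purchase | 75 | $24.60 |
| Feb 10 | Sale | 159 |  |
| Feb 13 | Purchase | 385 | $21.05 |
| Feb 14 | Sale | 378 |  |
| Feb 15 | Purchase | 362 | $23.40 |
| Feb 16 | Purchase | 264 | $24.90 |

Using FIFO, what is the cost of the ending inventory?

Feb 10, 159 sold [FIFO — oldest first]: 39 @ $24.45 + 120 @ $22.80 = $3,689.55
Feb 14, 378 sold [FIFO — oldest first]: 127 @ $22.80 + 75 @ $24.60 + 176 @ $21.05 = $8,445.40
Total COGS = $3,689.55 + $8,445.40 = $12,134.95
Ending inventory: 209 @ $21.05 + 362 @ $23.40 + 264 @ $24.90 = $19,443.85

Ending inventory = $19,443.85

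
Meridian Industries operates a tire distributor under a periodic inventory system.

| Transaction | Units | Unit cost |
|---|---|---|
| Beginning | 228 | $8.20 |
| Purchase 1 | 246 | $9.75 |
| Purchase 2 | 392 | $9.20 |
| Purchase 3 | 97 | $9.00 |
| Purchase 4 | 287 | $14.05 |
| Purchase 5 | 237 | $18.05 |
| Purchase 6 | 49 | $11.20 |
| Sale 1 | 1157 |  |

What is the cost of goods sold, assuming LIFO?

Sale 1 (1157) [LIFO — newest first]: 49 @ $11.20 + 237 @ $18.05 + 287 @ $14.05 + 97 @ $9.00 + 392 @ $9.20 + 95 @ $9.75 = $14,264.65
Ending inventory: 228 @ $8.20 + 151 @ $9.75 = $3,341.85
Check: goods available $17,606.50 = COGS $14,264.65 + ending $3,341.85

COGS = $14,264.65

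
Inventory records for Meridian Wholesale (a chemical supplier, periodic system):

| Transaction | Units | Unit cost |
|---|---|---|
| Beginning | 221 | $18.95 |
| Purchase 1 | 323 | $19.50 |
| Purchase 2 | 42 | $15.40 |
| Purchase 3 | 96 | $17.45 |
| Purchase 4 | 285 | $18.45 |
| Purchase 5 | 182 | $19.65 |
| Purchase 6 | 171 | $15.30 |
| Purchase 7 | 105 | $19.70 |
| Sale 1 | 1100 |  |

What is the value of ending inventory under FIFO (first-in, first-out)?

Sale 1 (1100) [FIFO — oldest first]: 221 @ $18.95 + 323 @ $19.50 + 42 @ $15.40 + 96 @ $17.45 + 285 @ $18.45 + 133 @ $19.65 = $20,680.15
Ending inventory: 49 @ $19.65 + 171 @ $15.30 + 105 @ $19.70 = $5,647.65

Ending inventory = $5,647.65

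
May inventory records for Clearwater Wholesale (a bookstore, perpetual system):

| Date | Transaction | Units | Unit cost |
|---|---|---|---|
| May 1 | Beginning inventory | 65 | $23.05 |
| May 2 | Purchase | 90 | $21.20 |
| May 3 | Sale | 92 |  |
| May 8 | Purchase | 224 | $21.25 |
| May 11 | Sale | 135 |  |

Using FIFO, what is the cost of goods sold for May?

COGS = $4,936.25

May 3, 92 sold [FIFO — oldest first]: 65 @ $23.05 + 27 @ $21.20 = $2,070.65
May 11, 135 sold [FIFO — oldest first]: 63 @ $21.20 + 72 @ $21.25 = $2,865.60
Total COGS = $2,070.65 + $2,865.60 = $4,936.25
Ending inventory: 152 @ $21.25 = $3,230.00
Check: goods available $8,166.25 = COGS $4,936.25 + ending $3,230.00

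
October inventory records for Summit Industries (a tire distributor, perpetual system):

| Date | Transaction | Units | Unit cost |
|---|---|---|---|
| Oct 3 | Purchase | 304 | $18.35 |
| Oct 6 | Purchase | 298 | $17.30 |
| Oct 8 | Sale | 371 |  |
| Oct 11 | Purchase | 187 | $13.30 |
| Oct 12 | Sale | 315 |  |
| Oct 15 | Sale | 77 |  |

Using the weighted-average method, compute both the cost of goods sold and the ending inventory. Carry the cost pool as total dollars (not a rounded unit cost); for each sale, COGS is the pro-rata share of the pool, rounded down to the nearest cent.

COGS = $12,810.00; ending inventory = $410.90

After Oct 3: 304 on hand, pool $5,578.40 (≈ $18.3500 each)
After Oct 6: 602 on hand, pool $10,733.80 (≈ $17.8302 each)
Oct 8, sell 371: 371/602 × $10,733.80 → $6,615.01
After Oct 11: 418 on hand, pool $6,605.89 (≈ $15.8036 each)
Oct 12, sell 315: 315/418 × $6,605.89 → $4,978.12
Oct 15, sell 77: 77/103 × $1,627.77 → $1,216.87
Total COGS = $6,615.01 + $4,978.12 + $1,216.87 = $12,810.00
Ending inventory (cost pool remaining) = $410.90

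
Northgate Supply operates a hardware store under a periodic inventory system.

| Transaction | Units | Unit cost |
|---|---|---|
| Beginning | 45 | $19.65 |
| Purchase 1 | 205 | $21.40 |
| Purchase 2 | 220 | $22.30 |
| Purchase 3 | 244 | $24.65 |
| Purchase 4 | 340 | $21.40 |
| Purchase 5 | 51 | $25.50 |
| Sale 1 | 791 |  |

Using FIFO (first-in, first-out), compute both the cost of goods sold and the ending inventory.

COGS = $17,839.65; ending inventory = $6,928.70

Sale 1 (791) [FIFO — oldest first]: 45 @ $19.65 + 205 @ $21.40 + 220 @ $22.30 + 244 @ $24.65 + 77 @ $21.40 = $17,839.65
Ending inventory: 263 @ $21.40 + 51 @ $25.50 = $6,928.70
Check: goods available $24,768.35 = COGS $17,839.65 + ending $6,928.70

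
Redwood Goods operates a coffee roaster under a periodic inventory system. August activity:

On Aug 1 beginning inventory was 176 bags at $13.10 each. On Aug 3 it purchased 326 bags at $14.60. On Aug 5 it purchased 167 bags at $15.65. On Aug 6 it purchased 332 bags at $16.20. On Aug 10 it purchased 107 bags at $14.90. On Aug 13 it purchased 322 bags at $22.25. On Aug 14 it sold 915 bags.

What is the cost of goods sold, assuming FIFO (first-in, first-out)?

Aug 14, 915 sold [FIFO — oldest first]: 176 @ $13.10 + 326 @ $14.60 + 167 @ $15.65 + 246 @ $16.20 = $13,663.95
Ending inventory: 86 @ $16.20 + 107 @ $14.90 + 322 @ $22.25 = $10,152.00
Check: goods available $23,815.95 = COGS $13,663.95 + ending $10,152.00

COGS = $13,663.95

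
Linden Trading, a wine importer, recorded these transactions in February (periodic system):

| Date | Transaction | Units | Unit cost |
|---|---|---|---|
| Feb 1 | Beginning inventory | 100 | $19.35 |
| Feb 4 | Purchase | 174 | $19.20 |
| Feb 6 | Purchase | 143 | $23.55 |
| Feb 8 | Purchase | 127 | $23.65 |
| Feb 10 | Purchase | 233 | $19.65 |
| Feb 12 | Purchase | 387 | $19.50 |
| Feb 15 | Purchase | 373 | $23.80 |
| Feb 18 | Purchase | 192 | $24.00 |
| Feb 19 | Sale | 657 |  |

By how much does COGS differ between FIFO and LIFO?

FIFO COGS: 100 @ $19.35 + 174 @ $19.20 + 143 @ $23.55 + 127 @ $23.65 + 113 @ $19.65 = $13,867.45
LIFO COGS: 192 @ $24.00 + 373 @ $23.80 + 92 @ $19.50 = $15,279.40
Difference = |$13,867.45 − $15,279.40| = $1,411.95

$1,411.95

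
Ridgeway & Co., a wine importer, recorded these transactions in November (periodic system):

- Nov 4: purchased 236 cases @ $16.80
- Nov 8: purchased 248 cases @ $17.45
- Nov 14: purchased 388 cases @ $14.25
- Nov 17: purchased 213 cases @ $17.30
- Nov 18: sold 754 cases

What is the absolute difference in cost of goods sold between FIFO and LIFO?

$256.15

FIFO COGS: 236 @ $16.80 + 248 @ $17.45 + 270 @ $14.25 = $12,139.90
LIFO COGS: 213 @ $17.30 + 388 @ $14.25 + 153 @ $17.45 = $11,883.75
Difference = |$12,139.90 − $11,883.75| = $256.15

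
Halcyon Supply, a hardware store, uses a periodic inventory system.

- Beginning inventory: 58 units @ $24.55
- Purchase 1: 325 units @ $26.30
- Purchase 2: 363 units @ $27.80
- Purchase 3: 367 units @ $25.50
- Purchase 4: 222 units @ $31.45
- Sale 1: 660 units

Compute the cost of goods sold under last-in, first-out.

Sale 1 (660) [LIFO — newest first]: 222 @ $31.45 + 367 @ $25.50 + 71 @ $27.80 = $18,314.20
Ending inventory: 58 @ $24.55 + 325 @ $26.30 + 292 @ $27.80 = $18,089.00
Check: goods available $36,403.20 = COGS $18,314.20 + ending $18,089.00

COGS = $18,314.20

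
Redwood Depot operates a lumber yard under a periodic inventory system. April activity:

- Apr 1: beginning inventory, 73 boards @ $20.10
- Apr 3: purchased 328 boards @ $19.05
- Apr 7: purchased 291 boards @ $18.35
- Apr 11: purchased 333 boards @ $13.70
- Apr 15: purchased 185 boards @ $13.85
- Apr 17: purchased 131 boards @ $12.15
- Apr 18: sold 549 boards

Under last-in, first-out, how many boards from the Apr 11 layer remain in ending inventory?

100

Apr 18, 549 sold [LIFO — newest first]: 131 @ $12.15 + 185 @ $13.85 + 233 @ $13.70 = $7,346.00
Ending inventory: 73 @ $20.10 + 328 @ $19.05 + 291 @ $18.35 + 100 @ $13.70 = $14,425.55
Check: goods available $21,771.55 = COGS $7,346.00 + ending $14,425.55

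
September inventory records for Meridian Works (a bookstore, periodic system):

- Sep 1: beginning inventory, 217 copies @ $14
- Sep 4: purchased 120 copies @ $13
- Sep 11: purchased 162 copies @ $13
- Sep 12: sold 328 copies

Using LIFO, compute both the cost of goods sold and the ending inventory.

Sep 12, 328 sold [LIFO — newest first]: 162 @ $13 + 120 @ $13 + 46 @ $14 = $4,310
Ending inventory: 171 @ $14 = $2,394
Check: goods available $6,704 = COGS $4,310 + ending $2,394

COGS = $4,310; ending inventory = $2,394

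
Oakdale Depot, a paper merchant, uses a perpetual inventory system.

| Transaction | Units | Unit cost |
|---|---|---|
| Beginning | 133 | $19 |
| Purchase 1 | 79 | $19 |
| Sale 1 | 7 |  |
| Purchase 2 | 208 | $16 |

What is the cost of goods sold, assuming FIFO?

Sale 1 (7) [FIFO — oldest first]: 7 @ $19 = $133
Ending inventory: 126 @ $19 + 79 @ $19 + 208 @ $16 = $7,223

COGS = $133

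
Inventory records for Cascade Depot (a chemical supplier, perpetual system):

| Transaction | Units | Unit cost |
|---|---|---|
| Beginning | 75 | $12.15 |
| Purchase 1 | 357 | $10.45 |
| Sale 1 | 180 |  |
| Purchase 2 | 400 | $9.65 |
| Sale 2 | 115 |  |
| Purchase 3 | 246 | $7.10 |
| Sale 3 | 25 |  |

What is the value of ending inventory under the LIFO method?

Ending inventory = $7,080.25

Sale 1 (180) [LIFO — newest first]: 180 @ $10.45 = $1,881.00
Sale 2 (115) [LIFO — newest first]: 115 @ $9.65 = $1,109.75
Sale 3 (25) [LIFO — newest first]: 25 @ $7.10 = $177.50
Total COGS = $1,881.00 + $1,109.75 + $177.50 = $3,168.25
Ending inventory: 75 @ $12.15 + 177 @ $10.45 + 285 @ $9.65 + 221 @ $7.10 = $7,080.25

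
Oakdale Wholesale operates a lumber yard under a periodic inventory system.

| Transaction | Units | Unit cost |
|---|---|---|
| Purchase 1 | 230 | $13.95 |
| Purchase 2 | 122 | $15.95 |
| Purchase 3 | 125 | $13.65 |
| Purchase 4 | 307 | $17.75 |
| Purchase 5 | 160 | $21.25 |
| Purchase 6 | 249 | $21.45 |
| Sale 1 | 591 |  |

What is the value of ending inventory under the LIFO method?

Ending inventory = $9,079.40

Sale 1 (591) [LIFO — newest first]: 249 @ $21.45 + 160 @ $21.25 + 182 @ $17.75 = $11,971.55
Ending inventory: 230 @ $13.95 + 122 @ $15.95 + 125 @ $13.65 + 125 @ $17.75 = $9,079.40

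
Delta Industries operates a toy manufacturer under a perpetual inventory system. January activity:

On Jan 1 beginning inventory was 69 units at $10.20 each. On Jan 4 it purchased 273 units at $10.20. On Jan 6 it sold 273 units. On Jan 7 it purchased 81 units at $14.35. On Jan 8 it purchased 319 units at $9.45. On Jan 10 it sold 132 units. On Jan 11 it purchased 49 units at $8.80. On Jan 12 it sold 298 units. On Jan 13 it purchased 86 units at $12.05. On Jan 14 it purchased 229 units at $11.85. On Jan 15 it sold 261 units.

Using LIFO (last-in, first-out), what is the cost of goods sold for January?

COGS = $10,219.30

Jan 6, 273 sold [LIFO — newest first]: 273 @ $10.20 = $2,784.60
Jan 10, 132 sold [LIFO — newest first]: 132 @ $9.45 = $1,247.40
Jan 12, 298 sold [LIFO — newest first]: 49 @ $8.80 + 187 @ $9.45 + 62 @ $14.35 = $3,088.05
Jan 15, 261 sold [LIFO — newest first]: 229 @ $11.85 + 32 @ $12.05 = $3,099.25
Total COGS = $2,784.60 + $1,247.40 + $3,088.05 + $3,099.25 = $10,219.30
Ending inventory: 69 @ $10.20 + 19 @ $14.35 + 54 @ $12.05 = $1,627.15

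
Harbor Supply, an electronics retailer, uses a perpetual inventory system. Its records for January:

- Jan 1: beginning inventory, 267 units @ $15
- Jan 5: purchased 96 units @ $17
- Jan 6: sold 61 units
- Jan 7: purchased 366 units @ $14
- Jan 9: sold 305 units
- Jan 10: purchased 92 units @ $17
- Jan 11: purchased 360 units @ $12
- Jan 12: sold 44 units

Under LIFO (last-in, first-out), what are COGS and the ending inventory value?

Jan 6, 61 sold [LIFO — newest first]: 61 @ $17 = $1,037
Jan 9, 305 sold [LIFO — newest first]: 305 @ $14 = $4,270
Jan 12, 44 sold [LIFO — newest first]: 44 @ $12 = $528
Total COGS = $1,037 + $4,270 + $528 = $5,835
Ending inventory: 267 @ $15 + 35 @ $17 + 61 @ $14 + 92 @ $17 + 316 @ $12 = $10,810

COGS = $5,835; ending inventory = $10,810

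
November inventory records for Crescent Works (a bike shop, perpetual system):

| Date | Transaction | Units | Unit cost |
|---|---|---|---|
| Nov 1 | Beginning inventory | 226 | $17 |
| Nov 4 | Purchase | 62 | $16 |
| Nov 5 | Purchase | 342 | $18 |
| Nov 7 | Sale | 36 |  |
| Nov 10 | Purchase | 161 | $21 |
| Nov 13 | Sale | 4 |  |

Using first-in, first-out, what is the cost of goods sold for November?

Nov 7, 36 sold [FIFO — oldest first]: 36 @ $17 = $612
Nov 13, 4 sold [FIFO — oldest first]: 4 @ $17 = $68
Total COGS = $612 + $68 = $680
Ending inventory: 186 @ $17 + 62 @ $16 + 342 @ $18 + 161 @ $21 = $13,691
Check: goods available $14,371 = COGS $680 + ending $13,691

COGS = $680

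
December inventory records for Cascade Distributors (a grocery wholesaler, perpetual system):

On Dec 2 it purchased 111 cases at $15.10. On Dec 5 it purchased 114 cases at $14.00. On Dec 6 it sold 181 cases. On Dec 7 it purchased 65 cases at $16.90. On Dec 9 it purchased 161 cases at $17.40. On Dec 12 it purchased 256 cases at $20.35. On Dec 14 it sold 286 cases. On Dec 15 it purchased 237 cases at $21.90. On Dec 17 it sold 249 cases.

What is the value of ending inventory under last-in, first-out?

Dec 6, 181 sold [LIFO — newest first]: 114 @ $14.00 + 67 @ $15.10 = $2,607.70
Dec 14, 286 sold [LIFO — newest first]: 256 @ $20.35 + 30 @ $17.40 = $5,731.60
Dec 17, 249 sold [LIFO — newest first]: 237 @ $21.90 + 12 @ $17.40 = $5,399.10
Total COGS = $2,607.70 + $5,731.60 + $5,399.10 = $13,738.40
Ending inventory: 44 @ $15.10 + 65 @ $16.90 + 119 @ $17.40 = $3,833.50
Check: goods available $17,571.90 = COGS $13,738.40 + ending $3,833.50

Ending inventory = $3,833.50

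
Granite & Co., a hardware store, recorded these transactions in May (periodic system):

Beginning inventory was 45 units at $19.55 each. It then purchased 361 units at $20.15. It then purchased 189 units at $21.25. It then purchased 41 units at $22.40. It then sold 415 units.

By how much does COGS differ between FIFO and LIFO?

FIFO COGS: 45 @ $19.55 + 361 @ $20.15 + 9 @ $21.25 = $8,345.15
LIFO COGS: 41 @ $22.40 + 189 @ $21.25 + 185 @ $20.15 = $8,662.40
Difference = |$8,345.15 − $8,662.40| = $317.25

$317.25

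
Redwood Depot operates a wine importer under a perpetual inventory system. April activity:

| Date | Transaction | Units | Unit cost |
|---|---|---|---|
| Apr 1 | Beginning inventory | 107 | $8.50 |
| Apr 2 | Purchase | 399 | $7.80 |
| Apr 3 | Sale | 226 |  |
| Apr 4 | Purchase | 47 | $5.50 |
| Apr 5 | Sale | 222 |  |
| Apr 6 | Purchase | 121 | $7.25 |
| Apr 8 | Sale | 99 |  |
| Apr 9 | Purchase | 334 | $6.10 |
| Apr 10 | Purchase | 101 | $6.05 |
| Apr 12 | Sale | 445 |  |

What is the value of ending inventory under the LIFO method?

Apr 3, 226 sold [LIFO — newest first]: 226 @ $7.80 = $1,762.80
Apr 5, 222 sold [LIFO — newest first]: 47 @ $5.50 + 173 @ $7.80 + 2 @ $8.50 = $1,624.90
Apr 8, 99 sold [LIFO — newest first]: 99 @ $7.25 = $717.75
Apr 12, 445 sold [LIFO — newest first]: 101 @ $6.05 + 334 @ $6.10 + 10 @ $7.25 = $2,720.95
Total COGS = $1,762.80 + $1,624.90 + $717.75 + $2,720.95 = $6,826.40
Ending inventory: 105 @ $8.50 + 12 @ $7.25 = $979.50

Ending inventory = $979.50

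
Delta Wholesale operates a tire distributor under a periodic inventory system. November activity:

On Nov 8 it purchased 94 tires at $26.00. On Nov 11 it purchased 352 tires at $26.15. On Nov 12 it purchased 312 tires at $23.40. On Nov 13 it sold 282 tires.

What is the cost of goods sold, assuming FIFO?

COGS = $7,360.20

Nov 13, 282 sold [FIFO — oldest first]: 94 @ $26.00 + 188 @ $26.15 = $7,360.20
Ending inventory: 164 @ $26.15 + 312 @ $23.40 = $11,589.40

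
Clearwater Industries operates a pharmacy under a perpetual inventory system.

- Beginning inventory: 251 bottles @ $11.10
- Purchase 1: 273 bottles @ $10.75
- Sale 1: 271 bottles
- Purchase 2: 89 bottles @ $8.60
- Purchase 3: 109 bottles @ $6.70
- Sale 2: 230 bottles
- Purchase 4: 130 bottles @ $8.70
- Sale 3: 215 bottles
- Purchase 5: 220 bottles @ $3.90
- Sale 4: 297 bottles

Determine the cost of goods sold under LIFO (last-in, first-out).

Sale 1 (271) [LIFO — newest first]: 271 @ $10.75 = $2,913.25
Sale 2 (230) [LIFO — newest first]: 109 @ $6.70 + 89 @ $8.60 + 2 @ $10.75 + 30 @ $11.10 = $1,850.20
Sale 3 (215) [LIFO — newest first]: 130 @ $8.70 + 85 @ $11.10 = $2,074.50
Sale 4 (297) [LIFO — newest first]: 220 @ $3.90 + 77 @ $11.10 = $1,712.70
Total COGS = $2,913.25 + $1,850.20 + $2,074.50 + $1,712.70 = $8,550.65
Ending inventory: 59 @ $11.10 = $654.90
Check: goods available $9,205.55 = COGS $8,550.65 + ending $654.90

COGS = $8,550.65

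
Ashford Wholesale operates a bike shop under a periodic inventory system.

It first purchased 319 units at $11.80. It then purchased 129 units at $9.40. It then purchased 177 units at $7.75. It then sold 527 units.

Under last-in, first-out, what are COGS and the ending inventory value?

Sale 1 (527) [LIFO — newest first]: 177 @ $7.75 + 129 @ $9.40 + 221 @ $11.80 = $5,192.15
Ending inventory: 98 @ $11.80 = $1,156.40

COGS = $5,192.15; ending inventory = $1,156.40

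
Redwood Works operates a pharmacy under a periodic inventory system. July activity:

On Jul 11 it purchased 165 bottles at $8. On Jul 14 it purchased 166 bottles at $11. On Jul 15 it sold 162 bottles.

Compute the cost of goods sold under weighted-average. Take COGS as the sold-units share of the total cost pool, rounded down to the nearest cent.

COGS = $1,539.73

Jul 15, sell 162: 162/331 × $3,146.00 → $1,539.73
Ending inventory (cost pool remaining) = $1,606.27
Check: goods available $3,146.00 = COGS $1,539.73 + ending $1,606.27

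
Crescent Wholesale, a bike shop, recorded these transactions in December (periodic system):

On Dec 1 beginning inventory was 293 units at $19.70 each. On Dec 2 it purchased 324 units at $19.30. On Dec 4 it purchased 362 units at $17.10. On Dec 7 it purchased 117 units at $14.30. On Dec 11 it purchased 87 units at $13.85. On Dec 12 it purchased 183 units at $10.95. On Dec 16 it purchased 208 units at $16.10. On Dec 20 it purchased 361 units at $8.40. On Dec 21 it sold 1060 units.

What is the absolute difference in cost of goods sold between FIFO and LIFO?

FIFO COGS: 293 @ $19.70 + 324 @ $19.30 + 362 @ $17.10 + 81 @ $14.30 = $19,373.80
LIFO COGS: 361 @ $8.40 + 208 @ $16.10 + 183 @ $10.95 + 87 @ $13.85 + 117 @ $14.30 + 104 @ $17.10 = $13,041.50
Difference = |$19,373.80 − $13,041.50| = $6,332.30

$6,332.30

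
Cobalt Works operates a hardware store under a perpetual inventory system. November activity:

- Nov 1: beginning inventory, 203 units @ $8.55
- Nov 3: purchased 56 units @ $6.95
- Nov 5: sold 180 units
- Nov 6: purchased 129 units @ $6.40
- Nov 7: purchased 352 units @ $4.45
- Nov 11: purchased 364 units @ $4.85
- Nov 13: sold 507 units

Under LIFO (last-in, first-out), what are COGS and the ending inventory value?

Nov 5, 180 sold [LIFO — newest first]: 56 @ $6.95 + 124 @ $8.55 = $1,449.40
Nov 13, 507 sold [LIFO — newest first]: 364 @ $4.85 + 143 @ $4.45 = $2,401.75
Total COGS = $1,449.40 + $2,401.75 = $3,851.15
Ending inventory: 79 @ $8.55 + 129 @ $6.40 + 209 @ $4.45 = $2,431.10
Check: goods available $6,282.25 = COGS $3,851.15 + ending $2,431.10

COGS = $3,851.15; ending inventory = $2,431.10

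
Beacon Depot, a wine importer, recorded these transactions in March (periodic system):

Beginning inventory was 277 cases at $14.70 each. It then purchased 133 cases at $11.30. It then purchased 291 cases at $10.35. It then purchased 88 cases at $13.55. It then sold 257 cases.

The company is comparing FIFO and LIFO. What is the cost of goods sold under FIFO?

COGS = $3,777.90

FIFO COGS: 257 @ $14.70 = $3,777.90
LIFO COGS: 88 @ $13.55 + 169 @ $10.35 = $2,941.55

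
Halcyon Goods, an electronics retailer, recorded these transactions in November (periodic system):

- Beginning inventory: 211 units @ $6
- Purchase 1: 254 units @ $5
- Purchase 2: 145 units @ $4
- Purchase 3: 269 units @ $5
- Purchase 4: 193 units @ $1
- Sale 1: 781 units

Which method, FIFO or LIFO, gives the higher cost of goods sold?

FIFO

FIFO COGS: 211 @ $6 + 254 @ $5 + 145 @ $4 + 171 @ $5 = $3,971
LIFO COGS: 193 @ $1 + 269 @ $5 + 145 @ $4 + 174 @ $5 = $2,988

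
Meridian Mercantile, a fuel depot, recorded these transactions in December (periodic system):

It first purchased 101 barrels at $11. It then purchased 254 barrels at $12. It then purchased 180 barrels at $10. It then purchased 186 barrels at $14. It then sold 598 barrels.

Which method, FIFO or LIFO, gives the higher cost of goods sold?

LIFO

FIFO COGS: 101 @ $11 + 254 @ $12 + 180 @ $10 + 63 @ $14 = $6,841
LIFO COGS: 186 @ $14 + 180 @ $10 + 232 @ $12 = $7,188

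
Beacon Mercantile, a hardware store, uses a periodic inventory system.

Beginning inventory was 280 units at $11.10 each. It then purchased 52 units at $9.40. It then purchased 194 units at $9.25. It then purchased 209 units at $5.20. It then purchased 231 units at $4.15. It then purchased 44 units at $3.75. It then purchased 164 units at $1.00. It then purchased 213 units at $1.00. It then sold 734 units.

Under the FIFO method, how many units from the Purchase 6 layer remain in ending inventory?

164

Sale 1 (734) [FIFO — oldest first]: 280 @ $11.10 + 52 @ $9.40 + 194 @ $9.25 + 208 @ $5.20 = $6,472.90
Ending inventory: 1 @ $5.20 + 231 @ $4.15 + 44 @ $3.75 + 164 @ $1.00 + 213 @ $1.00 = $1,505.85
Check: goods available $7,978.75 = COGS $6,472.90 + ending $1,505.85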